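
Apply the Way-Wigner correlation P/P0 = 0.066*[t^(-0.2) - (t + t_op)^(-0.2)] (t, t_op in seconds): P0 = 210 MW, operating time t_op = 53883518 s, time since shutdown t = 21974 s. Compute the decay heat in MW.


P/P0 = 0.066 * [t^(-0.2) - (t + t_op)^(-0.2)]
P/P0 = 0.066 * [21974^(-0.2) - (21974 + 53883518)^(-0.2)]
P/P0 = 0.066 * [0.1353998 - 0.02842323] = 0.007060454
P = 210 * 0.007060454 = 1.4827 MW

1.4827


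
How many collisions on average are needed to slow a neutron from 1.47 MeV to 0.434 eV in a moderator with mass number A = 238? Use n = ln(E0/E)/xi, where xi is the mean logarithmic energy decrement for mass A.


xi = 1 + (A-1)^2/(2A)*ln((A-1)/(A+1)) = 0.008379872 (for A = 238)
n = ln(E0/E) / xi
n = ln(1.47e6 / 0.434) / 0.008379872
n = ln(3.387097e+06) / 0.008379872 = 1794.2

1794.2


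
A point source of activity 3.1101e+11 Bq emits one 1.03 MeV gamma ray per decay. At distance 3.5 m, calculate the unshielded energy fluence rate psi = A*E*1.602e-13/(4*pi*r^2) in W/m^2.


psi = A * E * 1.602e-13 / (4*pi*r^2)
psi = 3.1101e+11 * 1.03 * 1.602e-13 / (4*pi*3.5^2)
psi = 3.3337e-04 W/m^2

3.3337e-04


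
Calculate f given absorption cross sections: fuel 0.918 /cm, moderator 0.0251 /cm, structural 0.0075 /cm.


f = Sigma_a_fuel / (Sigma_a_fuel + Sigma_a_mod + Sigma_a_other)
f = 0.918 / (0.918 + 0.0251 + 0.0075)
f = 0.96571

0.96571


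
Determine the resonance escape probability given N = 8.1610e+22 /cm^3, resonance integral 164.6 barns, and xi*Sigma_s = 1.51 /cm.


p = exp(-N * I * 1e-24 / (xi*Sigma_s))
p = exp(-8.1610e+22 * 164.6 * 1e-24 / 1.51)
p = 1.3693e-04

1.3693e-04


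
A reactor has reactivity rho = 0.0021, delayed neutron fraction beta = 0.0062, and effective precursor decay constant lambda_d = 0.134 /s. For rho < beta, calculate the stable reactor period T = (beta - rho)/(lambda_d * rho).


T = (beta - rho) / (lambda_d * rho)
T = (0.0062 - 0.0021) / (0.134 * 0.0021)
T = 14.570 s

14.570


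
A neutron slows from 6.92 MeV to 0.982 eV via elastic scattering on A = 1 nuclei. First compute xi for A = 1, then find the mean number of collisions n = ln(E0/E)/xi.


xi = 1 + (A-1)^2/(2A)*ln((A-1)/(A+1)) = 1 (for A = 1)
n = ln(E0/E) / xi
n = ln(6.92e6 / 0.982) / 1
n = ln(7.046843e+06) / 1 = 15.768

15.768


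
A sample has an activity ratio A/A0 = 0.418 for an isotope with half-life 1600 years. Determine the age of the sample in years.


lambda = ln(2) / t_half = ln(2) / 1600 = 4.332170e-04 /yr
t = -ln(A/A0) / lambda
t = -ln(0.418) / 4.332170e-04
t = 2013.5 yr

2013.5


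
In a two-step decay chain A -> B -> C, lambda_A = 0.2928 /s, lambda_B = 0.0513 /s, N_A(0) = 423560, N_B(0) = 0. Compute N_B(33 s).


N_B(t) = lambda_A * N_A0 / (lambda_B - lambda_A) * [exp(-lambda_A*t) - exp(-lambda_B*t)]
exp(-0.2928*33) = 6.363162e-05; exp(-0.0513*33) = 0.1839852
N_B = 0.2928 * 423560 / (0.0513 - 0.2928) * (6.363162e-05 - 0.1839852)
N_B = 94450

94450


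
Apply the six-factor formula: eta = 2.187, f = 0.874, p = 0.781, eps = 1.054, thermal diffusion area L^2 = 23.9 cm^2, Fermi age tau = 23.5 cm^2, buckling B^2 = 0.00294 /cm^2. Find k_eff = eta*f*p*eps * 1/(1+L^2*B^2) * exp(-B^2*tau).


k_inf = eta*f*p*eps = 2.187*0.874*0.781*1.054 = 1.573446
P_TNL = 1/(1 + L^2*B^2) = 1/(1 + 23.9*0.00294) = 0.9343472
P_FNL = exp(-B^2*tau) = exp(-0.00294*23.5) = 0.9332427
k_eff = k_inf * P_TNL * P_FNL = 1.573446 * 0.9343472 * 0.9332427
k_eff = 1.3720

1.3720


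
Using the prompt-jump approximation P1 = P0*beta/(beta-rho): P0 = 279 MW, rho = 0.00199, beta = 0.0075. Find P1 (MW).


P1/P0 = beta / (beta - rho)
P1/P0 = 0.0075 / (0.0075 - 0.00199) = 1.361162
P1 = 279 * 1.361162 = 379.76 MW

379.76


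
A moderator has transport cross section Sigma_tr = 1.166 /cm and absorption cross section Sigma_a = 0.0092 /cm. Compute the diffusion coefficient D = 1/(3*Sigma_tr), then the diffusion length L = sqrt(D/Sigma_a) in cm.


D = 1 / (3 * Sigma_tr) = 1 / (3 * 1.166) = 0.2858776 cm
L = sqrt(D / Sigma_a)
L = sqrt(0.2858776 / 0.0092)
L = 5.5744 cm

5.5744


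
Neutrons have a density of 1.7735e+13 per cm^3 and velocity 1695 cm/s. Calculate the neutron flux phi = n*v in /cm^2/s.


phi = n * v
phi = 1.7735e+13 * 1695
phi = 3.0061e+16 /cm^2/s

3.0061e+16


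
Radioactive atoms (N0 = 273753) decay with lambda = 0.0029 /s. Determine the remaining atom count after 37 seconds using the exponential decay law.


N = N0 * exp(-lambda * t)
N = 273753 * exp(-0.0029 * 37)
N = 245900

245900


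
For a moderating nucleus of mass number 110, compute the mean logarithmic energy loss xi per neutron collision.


xi = 1 + (A-1)^2/(2A) * ln((A-1)/(A+1))
xi = 1 + (110-1)^2/(2*110) * ln((110-1)/(110 +1))
xi = 0.018072

0.018072


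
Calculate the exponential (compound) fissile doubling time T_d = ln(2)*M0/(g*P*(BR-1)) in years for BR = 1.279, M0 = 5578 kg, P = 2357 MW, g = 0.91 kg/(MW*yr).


Breeding gain G = BR - 1 = 1.279 - 1 = 0.279
Fissile production rate = g * P * G = 0.91 * 2357 * 0.279 = 598.41873 kg/yr
T_d = ln(2) * M0 / (g * P * G)
T_d = ln(2) * 5578 / 598.41873 = 6.4610 yr

6.4610


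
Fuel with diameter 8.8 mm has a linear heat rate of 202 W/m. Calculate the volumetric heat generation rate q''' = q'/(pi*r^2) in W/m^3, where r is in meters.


r = D / 2 / 1000 = 8.8 / 2 / 1000 = 0.0044 m
q''' = q' / (pi * r^2)
q''' = 202 / (pi * 0.0044^2)
q''' = 3.3212e+06 W/m^3

3.3212e+06


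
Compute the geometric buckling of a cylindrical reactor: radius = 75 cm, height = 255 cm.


B^2 = (2.405/R)^2 + (pi/H)^2
B^2 = (2.405/75)^2 + (pi/255)^2
B^2 = 0.0011801 /cm^2

0.0011801


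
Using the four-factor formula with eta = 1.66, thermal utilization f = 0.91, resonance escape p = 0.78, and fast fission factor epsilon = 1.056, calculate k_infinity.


k_inf = eta * f * p * epsilon
k_inf = 1.66 * 0.91 * 0.78 * 1.056
k_inf = 1.2443

1.2443


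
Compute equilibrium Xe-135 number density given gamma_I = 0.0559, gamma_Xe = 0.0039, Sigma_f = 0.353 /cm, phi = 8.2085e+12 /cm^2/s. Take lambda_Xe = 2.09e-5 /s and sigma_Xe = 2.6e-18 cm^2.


Xe_eq = (gamma_I + gamma_Xe) * Sigma_f * phi / (lambda_Xe + sigma_Xe * phi)
Numerator = (0.0559 + 0.0039) * 0.353 * 8.2085e+12 = 1.732765e+11
Denominator = 2.09e-5 + 2.6e-18 * 8.2085e+12 = 4.224210e-05
Xe_eq = 1.732765e+11 / 4.224210e-05 = 4.1020e+15 /cm^3

4.1020e+15


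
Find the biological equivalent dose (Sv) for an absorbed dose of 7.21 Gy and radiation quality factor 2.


H = D * Q
H = 7.21 * 2
H = 14.420 Sv

14.420


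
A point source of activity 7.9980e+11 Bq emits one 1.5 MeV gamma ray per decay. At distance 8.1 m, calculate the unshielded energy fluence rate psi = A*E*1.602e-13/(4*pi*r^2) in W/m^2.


psi = A * E * 1.602e-13 / (4*pi*r^2)
psi = 7.9980e+11 * 1.5 * 1.602e-13 / (4*pi*8.1^2)
psi = 2.3311e-04 W/m^2

2.3311e-04


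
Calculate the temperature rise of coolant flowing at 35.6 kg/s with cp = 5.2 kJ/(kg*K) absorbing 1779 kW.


dT = Q / (m_dot * cp)
dT = 1779 / (35.6 * 5.2)
dT = 9.6100 C

9.6100


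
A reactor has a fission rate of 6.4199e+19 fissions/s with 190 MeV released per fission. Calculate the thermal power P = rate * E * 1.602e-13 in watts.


P = fission_rate * E_MeV * 1.602e-13
P = 6.4199e+19 * 190 * 1.602e-13
P = 1.9541e+09 W

1.9541e+09


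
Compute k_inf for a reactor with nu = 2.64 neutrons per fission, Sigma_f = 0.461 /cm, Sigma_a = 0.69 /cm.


k_inf = nu * Sigma_f / Sigma_a
k_inf = 2.64 * 0.461 / 0.69
k_inf = 1.7638

1.7638


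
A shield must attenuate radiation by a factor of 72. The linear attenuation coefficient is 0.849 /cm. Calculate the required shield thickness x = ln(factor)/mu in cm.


x = ln(factor) / mu
x = ln(72) / 0.849
x = 5.0373 cm

5.0373


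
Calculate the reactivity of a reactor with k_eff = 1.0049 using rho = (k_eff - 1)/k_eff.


rho = (k_eff - 1) / k_eff
rho = (1.0049 - 1) / 1.0049
rho = 0.0048761

0.0048761


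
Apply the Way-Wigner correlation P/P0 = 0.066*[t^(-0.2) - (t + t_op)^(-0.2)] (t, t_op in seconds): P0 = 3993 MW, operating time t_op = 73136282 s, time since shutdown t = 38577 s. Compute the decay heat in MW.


P/P0 = 0.066 * [t^(-0.2) - (t + t_op)^(-0.2)]
P/P0 = 0.066 * [38577^(-0.2) - (38577 + 73136282)^(-0.2)]
P/P0 = 0.066 * [0.1209858 - 0.02673792] = 0.006220360
P = 3993 * 0.006220360 = 24.838 MW

24.838


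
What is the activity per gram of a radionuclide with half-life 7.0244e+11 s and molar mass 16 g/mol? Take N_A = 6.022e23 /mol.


lambda = ln(2) / t_half = ln(2) / 7.0244e+11 = 9.867707e-13 /s
SA = lambda * N_A / M
SA = 9.867707e-13 * 6.022e23 / 16
SA = 3.7140e+10 Bq/g

3.7140e+10


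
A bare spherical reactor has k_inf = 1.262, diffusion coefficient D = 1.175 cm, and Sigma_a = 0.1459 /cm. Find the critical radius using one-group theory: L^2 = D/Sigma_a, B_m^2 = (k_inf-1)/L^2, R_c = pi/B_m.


L^2 = D / Sigma_a = 1.175 / 0.1459 = 8.053461 cm^2
B_m^2 = (k_inf - 1) / L^2 = (1.262 - 1) / 8.053461 = 0.03253260 /cm^2
For a bare sphere: B_g = pi/R, so R_c = pi / sqrt(B_m^2)
R_c = pi / sqrt(0.03253260) = 17.418 cm

17.418


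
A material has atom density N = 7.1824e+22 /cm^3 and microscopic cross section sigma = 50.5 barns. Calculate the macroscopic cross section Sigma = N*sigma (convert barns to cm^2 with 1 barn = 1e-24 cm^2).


Sigma = N * sigma_barns * 1e-24
Sigma = 7.1824e+22 * 50.5 * 1e-24
Sigma = 3.6271 /cm

3.6271


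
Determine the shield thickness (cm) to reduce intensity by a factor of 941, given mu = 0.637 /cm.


x = ln(factor) / mu
x = ln(941) / 0.637
x = 10.749 cm

10.749


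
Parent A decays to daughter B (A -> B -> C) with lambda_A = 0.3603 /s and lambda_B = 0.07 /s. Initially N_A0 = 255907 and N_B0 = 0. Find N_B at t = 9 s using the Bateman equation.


N_B(t) = lambda_A * N_A0 / (lambda_B - lambda_A) * [exp(-lambda_A*t) - exp(-lambda_B*t)]
exp(-0.3603*9) = 0.03905830; exp(-0.07*9) = 0.5325918
N_B = 0.3603 * 255907 / (0.07 - 0.3603) * (0.03905830 - 0.5325918)
N_B = 156753

156753


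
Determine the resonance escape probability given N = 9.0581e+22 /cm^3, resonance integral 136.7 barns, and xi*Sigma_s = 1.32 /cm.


p = exp(-N * I * 1e-24 / (xi*Sigma_s))
p = exp(-9.0581e+22 * 136.7 * 1e-24 / 1.32)
p = 8.4343e-05

8.4343e-05


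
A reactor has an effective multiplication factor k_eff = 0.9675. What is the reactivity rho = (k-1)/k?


rho = (k_eff - 1) / k_eff
rho = (0.9675 - 1) / 0.9675
rho = -0.033592

-0.033592


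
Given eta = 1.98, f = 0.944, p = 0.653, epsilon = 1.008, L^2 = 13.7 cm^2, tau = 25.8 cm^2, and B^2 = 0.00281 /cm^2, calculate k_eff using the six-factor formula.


k_inf = eta*f*p*eps = 1.98*0.944*0.653*1.008 = 1.230300
P_TNL = 1/(1 + L^2*B^2) = 1/(1 + 13.7*0.00281) = 0.9629301
P_FNL = exp(-B^2*tau) = exp(-0.00281*25.8) = 0.9300676
k_eff = k_inf * P_TNL * P_FNL = 1.230300 * 0.9629301 * 0.9300676
k_eff = 1.1018

1.1018


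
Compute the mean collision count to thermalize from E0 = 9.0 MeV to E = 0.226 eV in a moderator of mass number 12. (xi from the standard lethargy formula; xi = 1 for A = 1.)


xi = 1 + (A-1)^2/(2A)*ln((A-1)/(A+1)) = 0.1577690 (for A = 12)
n = ln(E0/E) / xi
n = ln(9.0e6 / 0.226) / 0.1577690
n = ln(3.982301e+07) / 0.1577690 = 110.92

110.92


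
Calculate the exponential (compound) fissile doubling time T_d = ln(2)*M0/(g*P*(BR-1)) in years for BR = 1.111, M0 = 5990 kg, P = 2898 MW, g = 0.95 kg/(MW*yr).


Breeding gain G = BR - 1 = 1.111 - 1 = 0.111
Fissile production rate = g * P * G = 0.95 * 2898 * 0.111 = 305.5941 kg/yr
T_d = ln(2) * M0 / (g * P * G)
T_d = ln(2) * 5990 / 305.5941 = 13.586 yr

13.586


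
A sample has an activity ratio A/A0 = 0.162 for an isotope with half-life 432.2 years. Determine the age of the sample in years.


lambda = ln(2) / t_half = ln(2) / 432.2 = 0.001603765 /yr
t = -ln(A/A0) / lambda
t = -ln(0.162) / 0.001603765
t = 1134.9 yr

1134.9


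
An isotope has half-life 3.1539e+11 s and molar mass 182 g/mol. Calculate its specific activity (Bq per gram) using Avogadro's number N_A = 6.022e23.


lambda = ln(2) / t_half = ln(2) / 3.1539e+11 = 2.197746e-12 /s
SA = lambda * N_A / M
SA = 2.197746e-12 * 6.022e23 / 182
SA = 7.2719e+09 Bq/g

7.2719e+09


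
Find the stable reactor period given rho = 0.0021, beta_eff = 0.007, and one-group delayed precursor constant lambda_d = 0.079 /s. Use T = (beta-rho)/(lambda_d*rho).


T = (beta - rho) / (lambda_d * rho)
T = (0.007 - 0.0021) / (0.079 * 0.0021)
T = 29.536 s

29.536


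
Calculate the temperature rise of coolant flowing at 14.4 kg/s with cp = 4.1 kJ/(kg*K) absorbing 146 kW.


dT = Q / (m_dot * cp)
dT = 146 / (14.4 * 4.1)
dT = 2.4729 C

2.4729


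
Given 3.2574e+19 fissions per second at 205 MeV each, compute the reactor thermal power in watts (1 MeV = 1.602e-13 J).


P = fission_rate * E_MeV * 1.602e-13
P = 3.2574e+19 * 205 * 1.602e-13
P = 1.0698e+09 W

1.0698e+09


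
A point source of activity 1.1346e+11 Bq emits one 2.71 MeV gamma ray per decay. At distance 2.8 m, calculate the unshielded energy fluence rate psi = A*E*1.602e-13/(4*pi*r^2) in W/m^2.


psi = A * E * 1.602e-13 / (4*pi*r^2)
psi = 1.1346e+11 * 2.71 * 1.602e-13 / (4*pi*2.8^2)
psi = 4.9998e-04 W/m^2

4.9998e-04


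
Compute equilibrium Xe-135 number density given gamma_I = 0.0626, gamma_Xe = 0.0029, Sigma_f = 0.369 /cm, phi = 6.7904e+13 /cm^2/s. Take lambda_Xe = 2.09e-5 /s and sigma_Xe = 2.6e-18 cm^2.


Xe_eq = (gamma_I + gamma_Xe) * Sigma_f * phi / (lambda_Xe + sigma_Xe * phi)
Numerator = (0.0626 + 0.0029) * 0.369 * 6.7904e+13 = 1.641206e+12
Denominator = 2.09e-5 + 2.6e-18 * 6.7904e+13 = 1.974504e-04
Xe_eq = 1.641206e+12 / 1.974504e-04 = 8.3120e+15 /cm^3

8.3120e+15


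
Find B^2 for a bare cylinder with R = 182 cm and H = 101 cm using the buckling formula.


B^2 = (2.405/R)^2 + (pi/H)^2
B^2 = (2.405/182)^2 + (pi/101)^2
B^2 = 0.0011421 /cm^2

0.0011421


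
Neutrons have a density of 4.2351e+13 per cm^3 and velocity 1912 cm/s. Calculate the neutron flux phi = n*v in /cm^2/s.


phi = n * v
phi = 4.2351e+13 * 1912
phi = 8.0975e+16 /cm^2/s

8.0975e+16


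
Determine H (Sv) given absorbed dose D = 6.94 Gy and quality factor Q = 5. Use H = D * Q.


H = D * Q
H = 6.94 * 5
H = 34.700 Sv

34.700


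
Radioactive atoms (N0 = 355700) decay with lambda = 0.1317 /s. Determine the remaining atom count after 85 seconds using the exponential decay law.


N = N0 * exp(-lambda * t)
N = 355700 * exp(-0.1317 * 85)
N = 4.8907

4.8907


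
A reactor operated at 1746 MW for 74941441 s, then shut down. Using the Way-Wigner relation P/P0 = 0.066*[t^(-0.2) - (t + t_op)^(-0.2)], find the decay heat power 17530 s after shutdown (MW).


P/P0 = 0.066 * [t^(-0.2) - (t + t_op)^(-0.2)]
P/P0 = 0.066 * [17530^(-0.2) - (17530 + 74941441)^(-0.2)]
P/P0 = 0.066 * [0.1416588 - 0.02660941] = 0.007593260
P = 1746 * 0.007593260 = 13.258 MW

13.258


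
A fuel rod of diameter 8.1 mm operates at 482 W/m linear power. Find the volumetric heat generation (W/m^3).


r = D / 2 / 1000 = 8.1 / 2 / 1000 = 0.00405 m
q''' = q' / (pi * r^2)
q''' = 482 / (pi * 0.00405^2)
q''' = 9.3538e+06 W/m^3

9.3538e+06


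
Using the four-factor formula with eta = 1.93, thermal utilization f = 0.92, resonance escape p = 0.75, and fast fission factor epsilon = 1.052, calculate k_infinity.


k_inf = eta * f * p * epsilon
k_inf = 1.93 * 0.92 * 0.75 * 1.052
k_inf = 1.4009

1.4009


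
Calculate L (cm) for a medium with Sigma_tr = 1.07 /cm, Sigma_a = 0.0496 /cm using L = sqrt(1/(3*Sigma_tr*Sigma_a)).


D = 1 / (3 * Sigma_tr) = 1 / (3 * 1.07) = 0.3115265 cm
L = sqrt(D / Sigma_a)
L = sqrt(0.3115265 / 0.0496)
L = 2.5061 cm

2.5061


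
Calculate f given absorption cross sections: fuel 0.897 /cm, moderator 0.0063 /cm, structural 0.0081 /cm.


f = Sigma_a_fuel / (Sigma_a_fuel + Sigma_a_mod + Sigma_a_other)
f = 0.897 / (0.897 + 0.0063 + 0.0081)
f = 0.98420

0.98420


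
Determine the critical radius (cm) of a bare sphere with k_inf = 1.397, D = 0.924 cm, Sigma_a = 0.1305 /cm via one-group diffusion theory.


L^2 = D / Sigma_a = 0.924 / 0.1305 = 7.080460 cm^2
B_m^2 = (k_inf - 1) / L^2 = (1.397 - 1) / 7.080460 = 0.05606980 /cm^2
For a bare sphere: B_g = pi/R, so R_c = pi / sqrt(B_m^2)
R_c = pi / sqrt(0.05606980) = 13.267 cm

13.267


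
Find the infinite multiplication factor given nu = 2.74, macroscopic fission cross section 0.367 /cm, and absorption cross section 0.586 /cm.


k_inf = nu * Sigma_f / Sigma_a
k_inf = 2.74 * 0.367 / 0.586
k_inf = 1.7160

1.7160


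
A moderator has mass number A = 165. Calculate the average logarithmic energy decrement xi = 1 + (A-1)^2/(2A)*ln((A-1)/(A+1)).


xi = 1 + (A-1)^2/(2A) * ln((A-1)/(A+1))
xi = 1 + (165-1)^2/(2*165) * ln((165-1)/(165 +1))
xi = 0.012072

0.012072


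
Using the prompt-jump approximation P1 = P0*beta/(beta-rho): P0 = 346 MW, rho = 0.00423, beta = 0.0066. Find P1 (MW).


P1/P0 = beta / (beta - rho)
P1/P0 = 0.0066 / (0.0066 - 0.00423) = 2.784810
P1 = 346 * 2.784810 = 963.54 MW

963.54


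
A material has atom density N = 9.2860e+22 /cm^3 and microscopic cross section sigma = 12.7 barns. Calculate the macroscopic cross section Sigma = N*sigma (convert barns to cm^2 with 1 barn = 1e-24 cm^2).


Sigma = N * sigma_barns * 1e-24
Sigma = 9.2860e+22 * 12.7 * 1e-24
Sigma = 1.1793 /cm

1.1793


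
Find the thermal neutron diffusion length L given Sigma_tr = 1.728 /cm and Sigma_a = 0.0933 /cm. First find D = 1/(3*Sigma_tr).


D = 1 / (3 * Sigma_tr) = 1 / (3 * 1.728) = 0.1929012 cm
L = sqrt(D / Sigma_a)
L = sqrt(0.1929012 / 0.0933)
L = 1.4379 cm

1.4379


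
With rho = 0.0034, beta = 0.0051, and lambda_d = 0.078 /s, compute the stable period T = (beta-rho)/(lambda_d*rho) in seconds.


T = (beta - rho) / (lambda_d * rho)
T = (0.0051 - 0.0034) / (0.078 * 0.0034)
T = 6.4103 s

6.4103


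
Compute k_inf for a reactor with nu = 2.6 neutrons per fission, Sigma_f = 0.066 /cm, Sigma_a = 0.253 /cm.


k_inf = nu * Sigma_f / Sigma_a
k_inf = 2.6 * 0.066 / 0.253
k_inf = 0.67826

0.67826


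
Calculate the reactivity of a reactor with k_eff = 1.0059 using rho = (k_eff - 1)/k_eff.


rho = (k_eff - 1) / k_eff
rho = (1.0059 - 1) / 1.0059
rho = 0.0058654

0.0058654


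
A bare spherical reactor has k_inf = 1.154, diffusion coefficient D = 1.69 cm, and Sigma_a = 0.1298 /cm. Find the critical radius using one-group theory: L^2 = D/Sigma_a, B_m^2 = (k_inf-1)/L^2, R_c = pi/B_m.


L^2 = D / Sigma_a = 1.69 / 0.1298 = 13.02003 cm^2
B_m^2 = (k_inf - 1) / L^2 = (1.154 - 1) / 13.02003 = 0.01182793 /cm^2
For a bare sphere: B_g = pi/R, so R_c = pi / sqrt(B_m^2)
R_c = pi / sqrt(0.01182793) = 28.887 cm

28.887


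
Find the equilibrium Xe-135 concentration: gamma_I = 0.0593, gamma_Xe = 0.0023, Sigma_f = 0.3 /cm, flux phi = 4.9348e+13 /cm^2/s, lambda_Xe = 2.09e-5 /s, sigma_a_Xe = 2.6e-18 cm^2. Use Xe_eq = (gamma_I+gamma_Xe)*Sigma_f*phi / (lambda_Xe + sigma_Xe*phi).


Xe_eq = (gamma_I + gamma_Xe) * Sigma_f * phi / (lambda_Xe + sigma_Xe * phi)
Numerator = (0.0593 + 0.0023) * 0.3 * 4.9348e+13 = 9.119510e+11
Denominator = 2.09e-5 + 2.6e-18 * 4.9348e+13 = 1.492048e-04
Xe_eq = 9.119510e+11 / 1.492048e-04 = 6.1121e+15 /cm^3

6.1121e+15


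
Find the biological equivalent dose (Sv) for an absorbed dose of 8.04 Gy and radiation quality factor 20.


H = D * Q
H = 8.04 * 20
H = 160.80 Sv

160.80


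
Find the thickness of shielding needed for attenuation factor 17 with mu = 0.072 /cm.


x = ln(factor) / mu
x = ln(17) / 0.072
x = 39.350 cm

39.350


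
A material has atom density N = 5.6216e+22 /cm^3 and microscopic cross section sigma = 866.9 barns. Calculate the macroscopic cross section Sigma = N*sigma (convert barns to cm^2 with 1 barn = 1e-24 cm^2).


Sigma = N * sigma_barns * 1e-24
Sigma = 5.6216e+22 * 866.9 * 1e-24
Sigma = 48.734 /cm

48.734


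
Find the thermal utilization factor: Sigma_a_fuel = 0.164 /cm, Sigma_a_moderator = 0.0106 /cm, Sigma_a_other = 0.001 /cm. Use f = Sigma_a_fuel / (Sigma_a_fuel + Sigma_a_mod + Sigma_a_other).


f = Sigma_a_fuel / (Sigma_a_fuel + Sigma_a_mod + Sigma_a_other)
f = 0.164 / (0.164 + 0.0106 + 0.001)
f = 0.93394

0.93394


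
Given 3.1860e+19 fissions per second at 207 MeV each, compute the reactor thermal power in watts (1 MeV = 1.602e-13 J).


P = fission_rate * E_MeV * 1.602e-13
P = 3.1860e+19 * 207 * 1.602e-13
P = 1.0565e+09 W

1.0565e+09


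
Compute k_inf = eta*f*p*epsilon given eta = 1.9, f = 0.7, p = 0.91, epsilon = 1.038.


k_inf = eta * f * p * epsilon
k_inf = 1.9 * 0.7 * 0.91 * 1.038
k_inf = 1.2563

1.2563


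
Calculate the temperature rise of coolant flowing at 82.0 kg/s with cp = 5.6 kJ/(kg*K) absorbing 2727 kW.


dT = Q / (m_dot * cp)
dT = 2727 / (82.0 * 5.6)
dT = 5.9386 C

5.9386


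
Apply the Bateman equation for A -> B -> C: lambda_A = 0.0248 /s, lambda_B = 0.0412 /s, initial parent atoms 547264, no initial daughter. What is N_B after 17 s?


N_B(t) = lambda_A * N_A0 / (lambda_B - lambda_A) * [exp(-lambda_A*t) - exp(-lambda_B*t)]
exp(-0.0248*17) = 0.6559964; exp(-0.0412*17) = 0.4963867
N_B = 0.0248 * 547264 / (0.0412 - 0.0248) * (0.6559964 - 0.4963867)
N_B = 132088

132088


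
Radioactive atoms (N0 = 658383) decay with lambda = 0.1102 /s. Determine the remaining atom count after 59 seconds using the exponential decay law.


N = N0 * exp(-lambda * t)
N = 658383 * exp(-0.1102 * 59)
N = 988.06

988.06


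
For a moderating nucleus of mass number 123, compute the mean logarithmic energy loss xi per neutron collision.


xi = 1 + (A-1)^2/(2A) * ln((A-1)/(A+1))
xi = 1 + (123-1)^2/(2*123) * ln((123-1)/(123 +1))
xi = 0.016172

0.016172


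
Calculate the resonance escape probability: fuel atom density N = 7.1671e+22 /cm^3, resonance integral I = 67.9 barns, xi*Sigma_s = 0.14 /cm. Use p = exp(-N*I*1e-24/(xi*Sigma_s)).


p = exp(-N * I * 1e-24 / (xi*Sigma_s))
p = exp(-7.1671e+22 * 67.9 * 1e-24 / 0.14)
p = 8.0119e-16

8.0119e-16


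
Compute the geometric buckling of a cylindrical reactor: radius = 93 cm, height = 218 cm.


B^2 = (2.405/R)^2 + (pi/H)^2
B^2 = (2.405/93)^2 + (pi/218)^2
B^2 = 8.7643e-04 /cm^2

8.7643e-04


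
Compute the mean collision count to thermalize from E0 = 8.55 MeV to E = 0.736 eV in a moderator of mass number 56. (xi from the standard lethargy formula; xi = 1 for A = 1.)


xi = 1 + (A-1)^2/(2A)*ln((A-1)/(A+1)) = 0.03529286 (for A = 56)
n = ln(E0/E) / xi
n = ln(8.55e6 / 0.736) / 0.03529286
n = ln(1.161685e+07) / 0.03529286 = 460.94

460.94


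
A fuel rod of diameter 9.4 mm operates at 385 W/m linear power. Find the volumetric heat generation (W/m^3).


r = D / 2 / 1000 = 9.4 / 2 / 1000 = 0.0047 m
q''' = q' / (pi * r^2)
q''' = 385 / (pi * 0.0047^2)
q''' = 5.5477e+06 W/m^3

5.5477e+06


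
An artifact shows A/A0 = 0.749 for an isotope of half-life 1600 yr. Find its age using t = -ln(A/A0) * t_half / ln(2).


lambda = ln(2) / t_half = ln(2) / 1600 = 4.332170e-04 /yr
t = -ln(A/A0) / lambda
t = -ln(0.749) / 4.332170e-04
t = 667.14 yr

667.14


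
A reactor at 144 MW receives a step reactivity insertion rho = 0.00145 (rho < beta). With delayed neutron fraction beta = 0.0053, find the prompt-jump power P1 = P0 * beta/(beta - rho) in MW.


P1/P0 = beta / (beta - rho)
P1/P0 = 0.0053 / (0.0053 - 0.00145) = 1.376623
P1 = 144 * 1.376623 = 198.23 MW

198.23


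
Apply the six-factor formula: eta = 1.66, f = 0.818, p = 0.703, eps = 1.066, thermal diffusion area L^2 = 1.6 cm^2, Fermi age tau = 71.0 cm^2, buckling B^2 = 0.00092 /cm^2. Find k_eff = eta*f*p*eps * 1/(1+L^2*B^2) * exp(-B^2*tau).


k_inf = eta*f*p*eps = 1.66*0.818*0.703*1.066 = 1.017593
P_TNL = 1/(1 + L^2*B^2) = 1/(1 + 1.6*0.00092) = 0.9985302
P_FNL = exp(-B^2*tau) = exp(-0.00092*71.0) = 0.9367676
k_eff = k_inf * P_TNL * P_FNL = 1.017593 * 0.9985302 * 0.9367676
k_eff = 0.95185

0.95185


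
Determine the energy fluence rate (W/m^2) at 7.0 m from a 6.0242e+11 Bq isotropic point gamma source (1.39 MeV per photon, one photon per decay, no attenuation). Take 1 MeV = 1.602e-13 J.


psi = A * E * 1.602e-13 / (4*pi*r^2)
psi = 6.0242e+11 * 1.39 * 1.602e-13 / (4*pi*7.0^2)
psi = 2.1786e-04 W/m^2

2.1786e-04


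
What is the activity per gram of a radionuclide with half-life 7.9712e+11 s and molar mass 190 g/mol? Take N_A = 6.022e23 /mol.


lambda = ln(2) / t_half = ln(2) / 7.9712e+11 = 8.695644e-13 /s
SA = lambda * N_A / M
SA = 8.695644e-13 * 6.022e23 / 190
SA = 2.7561e+09 Bq/g

2.7561e+09


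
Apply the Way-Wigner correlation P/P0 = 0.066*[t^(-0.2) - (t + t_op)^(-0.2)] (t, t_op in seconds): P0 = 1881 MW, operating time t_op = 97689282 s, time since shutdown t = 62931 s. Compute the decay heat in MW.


P/P0 = 0.066 * [t^(-0.2) - (t + t_op)^(-0.2)]
P/P0 = 0.066 * [62931^(-0.2) - (62931 + 97689282)^(-0.2)]
P/P0 = 0.066 * [0.1097052 - 0.02523334] = 0.005575143
P = 1881 * 0.005575143 = 10.487 MW

10.487


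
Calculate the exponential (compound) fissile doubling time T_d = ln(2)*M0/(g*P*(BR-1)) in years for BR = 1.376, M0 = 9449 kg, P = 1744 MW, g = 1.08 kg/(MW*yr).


Breeding gain G = BR - 1 = 1.376 - 1 = 0.376
Fissile production rate = g * P * G = 1.08 * 1744 * 0.376 = 708.20352 kg/yr
T_d = ln(2) * M0 / (g * P * G)
T_d = ln(2) * 9449 / 708.20352 = 9.2481 yr

9.2481


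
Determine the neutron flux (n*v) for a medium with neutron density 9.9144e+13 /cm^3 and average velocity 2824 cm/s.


phi = n * v
phi = 9.9144e+13 * 2824
phi = 2.7998e+17 /cm^2/s

2.7998e+17


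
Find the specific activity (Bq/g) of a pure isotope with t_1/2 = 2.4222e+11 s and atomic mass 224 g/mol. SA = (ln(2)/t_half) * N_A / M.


lambda = ln(2) / t_half = ln(2) / 2.4222e+11 = 2.861643e-12 /s
SA = lambda * N_A / M
SA = 2.861643e-12 * 6.022e23 / 224
SA = 7.6932e+09 Bq/g

7.6932e+09


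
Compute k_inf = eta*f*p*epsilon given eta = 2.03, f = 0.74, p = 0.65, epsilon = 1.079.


k_inf = eta * f * p * epsilon
k_inf = 2.03 * 0.74 * 0.65 * 1.079
k_inf = 1.0536

1.0536


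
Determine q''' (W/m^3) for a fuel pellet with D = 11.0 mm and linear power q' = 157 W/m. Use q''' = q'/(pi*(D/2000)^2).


r = D / 2 / 1000 = 11.0 / 2 / 1000 = 0.0055 m
q''' = q' / (pi * r^2)
q''' = 157 / (pi * 0.0055^2)
q''' = 1.6521e+06 W/m^3

1.6521e+06


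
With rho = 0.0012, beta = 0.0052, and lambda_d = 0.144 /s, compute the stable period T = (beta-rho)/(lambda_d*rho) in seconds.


T = (beta - rho) / (lambda_d * rho)
T = (0.0052 - 0.0012) / (0.144 * 0.0012)
T = 23.148 s

23.148


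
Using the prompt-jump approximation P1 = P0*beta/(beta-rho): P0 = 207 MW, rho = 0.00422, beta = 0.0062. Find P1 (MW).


P1/P0 = beta / (beta - rho)
P1/P0 = 0.0062 / (0.0062 - 0.00422) = 3.131313
P1 = 207 * 3.131313 = 648.18 MW

648.18


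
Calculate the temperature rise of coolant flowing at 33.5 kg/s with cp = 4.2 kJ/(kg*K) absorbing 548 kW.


dT = Q / (m_dot * cp)
dT = 548 / (33.5 * 4.2)
dT = 3.8948 C

3.8948


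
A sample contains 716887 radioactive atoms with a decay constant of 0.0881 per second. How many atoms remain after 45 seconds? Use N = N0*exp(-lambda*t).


N = N0 * exp(-lambda * t)
N = 716887 * exp(-0.0881 * 45)
N = 13605

13605


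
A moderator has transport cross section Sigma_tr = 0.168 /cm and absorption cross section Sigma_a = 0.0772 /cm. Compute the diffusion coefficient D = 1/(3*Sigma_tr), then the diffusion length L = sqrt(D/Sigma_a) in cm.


D = 1 / (3 * Sigma_tr) = 1 / (3 * 0.168) = 1.984127 cm
L = sqrt(D / Sigma_a)
L = sqrt(1.984127 / 0.0772)
L = 5.0696 cm

5.0696


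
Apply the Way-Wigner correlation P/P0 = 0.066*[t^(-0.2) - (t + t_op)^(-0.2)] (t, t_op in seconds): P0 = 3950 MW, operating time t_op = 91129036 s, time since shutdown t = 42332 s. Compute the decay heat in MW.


P/P0 = 0.066 * [t^(-0.2) - (t + t_op)^(-0.2)]
P/P0 = 0.066 * [42332^(-0.2) - (42332 + 91129036)^(-0.2)]
P/P0 = 0.066 * [0.1187589 - 0.02558753] = 0.006149310
P = 3950 * 0.006149310 = 24.290 MW

24.290


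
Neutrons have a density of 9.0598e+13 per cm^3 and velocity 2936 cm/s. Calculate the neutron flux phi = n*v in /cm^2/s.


phi = n * v
phi = 9.0598e+13 * 2936
phi = 2.6600e+17 /cm^2/s

2.6600e+17


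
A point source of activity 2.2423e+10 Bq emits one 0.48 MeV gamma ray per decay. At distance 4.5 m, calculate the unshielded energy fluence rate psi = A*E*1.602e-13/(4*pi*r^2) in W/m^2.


psi = A * E * 1.602e-13 / (4*pi*r^2)
psi = 2.2423e+10 * 0.48 * 1.602e-13 / (4*pi*4.5^2)
psi = 6.7758e-06 W/m^2

6.7758e-06


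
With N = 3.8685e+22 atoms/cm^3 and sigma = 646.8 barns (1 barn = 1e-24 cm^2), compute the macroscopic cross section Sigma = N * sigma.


Sigma = N * sigma_barns * 1e-24
Sigma = 3.8685e+22 * 646.8 * 1e-24
Sigma = 25.021 /cm

25.021


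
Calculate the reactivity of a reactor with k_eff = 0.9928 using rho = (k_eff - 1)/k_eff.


rho = (k_eff - 1) / k_eff
rho = (0.9928 - 1) / 0.9928
rho = -0.0072522

-0.0072522


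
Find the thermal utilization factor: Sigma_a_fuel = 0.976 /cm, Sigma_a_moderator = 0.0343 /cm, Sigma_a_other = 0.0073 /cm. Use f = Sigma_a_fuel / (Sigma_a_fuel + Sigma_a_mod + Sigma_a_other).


f = Sigma_a_fuel / (Sigma_a_fuel + Sigma_a_mod + Sigma_a_other)
f = 0.976 / (0.976 + 0.0343 + 0.0073)
f = 0.95912

0.95912


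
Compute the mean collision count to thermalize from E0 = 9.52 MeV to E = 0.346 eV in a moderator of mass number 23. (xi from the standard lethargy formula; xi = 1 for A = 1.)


xi = 1 + (A-1)^2/(2A)*ln((A-1)/(A+1)) = 0.08448899 (for A = 23)
n = ln(E0/E) / xi
n = ln(9.52e6 / 0.346) / 0.08448899
n = ln(2.751445e+07) / 0.08448899 = 202.75

202.75


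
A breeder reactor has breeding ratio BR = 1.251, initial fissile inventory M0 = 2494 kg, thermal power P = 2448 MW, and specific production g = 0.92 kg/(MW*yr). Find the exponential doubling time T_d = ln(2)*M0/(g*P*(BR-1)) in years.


Breeding gain G = BR - 1 = 1.251 - 1 = 0.251
Fissile production rate = g * P * G = 0.92 * 2448 * 0.251 = 565.29216 kg/yr
T_d = ln(2) * M0 / (g * P * G)
T_d = ln(2) * 2494 / 565.29216 = 3.0581 yr

3.0581


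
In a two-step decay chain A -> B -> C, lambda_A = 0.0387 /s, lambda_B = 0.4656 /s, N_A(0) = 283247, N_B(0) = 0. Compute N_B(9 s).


N_B(t) = lambda_A * N_A0 / (lambda_B - lambda_A) * [exp(-lambda_A*t) - exp(-lambda_B*t)]
exp(-0.0387*9) = 0.7058871; exp(-0.4656*9) = 0.01514023
N_B = 0.0387 * 283247 / (0.4656 - 0.0387) * (0.7058871 - 0.01514023)
N_B = 17737

17737


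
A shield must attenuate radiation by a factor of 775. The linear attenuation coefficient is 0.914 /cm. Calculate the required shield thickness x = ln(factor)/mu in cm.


x = ln(factor) / mu
x = ln(775) / 0.914
x = 7.2788 cm

7.2788


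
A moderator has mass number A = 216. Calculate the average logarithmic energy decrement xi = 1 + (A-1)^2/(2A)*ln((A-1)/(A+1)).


xi = 1 + (A-1)^2/(2A) * ln((A-1)/(A+1))
xi = 1 + (216-1)^2/(2*216) * ln((216-1)/(216 +1))
xi = 0.0092307

0.0092307


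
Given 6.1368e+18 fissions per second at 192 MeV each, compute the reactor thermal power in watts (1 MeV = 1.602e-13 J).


P = fission_rate * E_MeV * 1.602e-13
P = 6.1368e+18 * 192 * 1.602e-13
P = 1.8876e+08 W

1.8876e+08


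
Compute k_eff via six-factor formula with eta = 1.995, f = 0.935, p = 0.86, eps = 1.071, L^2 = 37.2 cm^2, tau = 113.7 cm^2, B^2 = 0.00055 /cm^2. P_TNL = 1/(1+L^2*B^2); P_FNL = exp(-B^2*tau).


k_inf = eta*f*p*eps = 1.995*0.935*0.86*1.071 = 1.718076
P_TNL = 1/(1 + L^2*B^2) = 1/(1 + 37.2*0.00055) = 0.9799502
P_FNL = exp(-B^2*tau) = exp(-0.00055*113.7) = 0.9393802
k_eff = k_inf * P_TNL * P_FNL = 1.718076 * 0.9799502 * 0.9393802
k_eff = 1.5816

1.5816


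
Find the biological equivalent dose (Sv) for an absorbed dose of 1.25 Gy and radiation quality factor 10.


H = D * Q
H = 1.25 * 10
H = 12.500 Sv

12.500


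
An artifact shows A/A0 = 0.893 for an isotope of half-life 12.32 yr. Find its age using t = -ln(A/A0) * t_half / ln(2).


lambda = ln(2) / t_half = ln(2) / 12.32 = 0.05626195 /yr
t = -ln(A/A0) / lambda
t = -ln(0.893) / 0.05626195
t = 2.0115 yr

2.0115


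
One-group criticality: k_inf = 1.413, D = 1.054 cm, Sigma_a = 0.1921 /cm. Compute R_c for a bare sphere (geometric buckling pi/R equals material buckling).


L^2 = D / Sigma_a = 1.054 / 0.1921 = 5.486726 cm^2
B_m^2 = (k_inf - 1) / L^2 = (1.413 - 1) / 5.486726 = 0.07527258 /cm^2
For a bare sphere: B_g = pi/R, so R_c = pi / sqrt(B_m^2)
R_c = pi / sqrt(0.07527258) = 11.451 cm

11.451


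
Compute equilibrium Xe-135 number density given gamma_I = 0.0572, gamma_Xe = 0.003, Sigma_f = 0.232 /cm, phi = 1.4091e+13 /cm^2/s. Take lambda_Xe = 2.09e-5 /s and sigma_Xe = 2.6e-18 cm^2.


Xe_eq = (gamma_I + gamma_Xe) * Sigma_f * phi / (lambda_Xe + sigma_Xe * phi)
Numerator = (0.0572 + 0.003) * 0.232 * 1.4091e+13 = 1.968005e+11
Denominator = 2.09e-5 + 2.6e-18 * 1.4091e+13 = 5.753660e-05
Xe_eq = 1.968005e+11 / 5.753660e-05 = 3.4204e+15 /cm^3

3.4204e+15


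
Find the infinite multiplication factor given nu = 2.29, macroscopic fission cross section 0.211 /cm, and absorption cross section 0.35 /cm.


k_inf = nu * Sigma_f / Sigma_a
k_inf = 2.29 * 0.211 / 0.35
k_inf = 1.3805

1.3805


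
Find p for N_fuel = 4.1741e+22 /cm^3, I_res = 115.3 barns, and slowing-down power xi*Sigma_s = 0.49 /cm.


p = exp(-N * I * 1e-24 / (xi*Sigma_s))
p = exp(-4.1741e+22 * 115.3 * 1e-24 / 0.49)
p = 5.4250e-05

5.4250e-05


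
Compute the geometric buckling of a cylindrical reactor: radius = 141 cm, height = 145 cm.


B^2 = (2.405/R)^2 + (pi/H)^2
B^2 = (2.405/141)^2 + (pi/145)^2
B^2 = 7.6035e-04 /cm^2

7.6035e-04


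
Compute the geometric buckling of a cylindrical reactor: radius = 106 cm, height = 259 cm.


B^2 = (2.405/R)^2 + (pi/H)^2
B^2 = (2.405/106)^2 + (pi/259)^2
B^2 = 6.6191e-04 /cm^2

6.6191e-04


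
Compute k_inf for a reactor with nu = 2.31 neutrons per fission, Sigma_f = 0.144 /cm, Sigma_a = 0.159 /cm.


k_inf = nu * Sigma_f / Sigma_a
k_inf = 2.31 * 0.144 / 0.159
k_inf = 2.0921

2.0921


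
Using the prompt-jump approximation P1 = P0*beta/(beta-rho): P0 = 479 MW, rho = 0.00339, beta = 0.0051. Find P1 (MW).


P1/P0 = beta / (beta - rho)
P1/P0 = 0.0051 / (0.0051 - 0.00339) = 2.982456
P1 = 479 * 2.982456 = 1428.6 MW

1428.6


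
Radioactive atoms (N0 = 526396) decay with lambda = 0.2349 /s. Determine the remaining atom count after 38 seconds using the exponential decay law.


N = N0 * exp(-lambda * t)
N = 526396 * exp(-0.2349 * 38)
N = 69.938

69.938


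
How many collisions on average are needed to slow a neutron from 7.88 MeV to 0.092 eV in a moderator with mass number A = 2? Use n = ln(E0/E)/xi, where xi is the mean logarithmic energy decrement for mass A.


xi = 1 + (A-1)^2/(2A)*ln((A-1)/(A+1)) = 0.7253469 (for A = 2)
n = ln(E0/E) / xi
n = ln(7.88e6 / 0.092) / 0.7253469
n = ln(8.565217e+07) / 0.7253469 = 25.182

25.182


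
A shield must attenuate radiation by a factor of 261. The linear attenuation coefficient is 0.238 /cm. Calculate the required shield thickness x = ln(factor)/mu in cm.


x = ln(factor) / mu
x = ln(261) / 0.238
x = 23.380 cm

23.380


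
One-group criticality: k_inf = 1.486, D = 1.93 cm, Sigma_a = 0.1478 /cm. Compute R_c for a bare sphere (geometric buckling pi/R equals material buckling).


L^2 = D / Sigma_a = 1.93 / 0.1478 = 13.05819 cm^2
B_m^2 = (k_inf - 1) / L^2 = (1.486 - 1) / 13.05819 = 0.03721802 /cm^2
For a bare sphere: B_g = pi/R, so R_c = pi / sqrt(B_m^2)
R_c = pi / sqrt(0.03721802) = 16.284 cm

16.284


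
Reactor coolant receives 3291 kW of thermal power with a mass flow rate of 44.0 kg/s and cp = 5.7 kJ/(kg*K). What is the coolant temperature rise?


dT = Q / (m_dot * cp)
dT = 3291 / (44.0 * 5.7)
dT = 13.122 C

13.122


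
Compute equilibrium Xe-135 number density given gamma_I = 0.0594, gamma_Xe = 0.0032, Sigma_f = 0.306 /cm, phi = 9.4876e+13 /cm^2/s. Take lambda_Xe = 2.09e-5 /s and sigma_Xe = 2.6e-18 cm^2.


Xe_eq = (gamma_I + gamma_Xe) * Sigma_f * phi / (lambda_Xe + sigma_Xe * phi)
Numerator = (0.0594 + 0.0032) * 0.306 * 9.4876e+13 = 1.817407e+12
Denominator = 2.09e-5 + 2.6e-18 * 9.4876e+13 = 2.675776e-04
Xe_eq = 1.817407e+12 / 2.675776e-04 = 6.7921e+15 /cm^3

6.7921e+15


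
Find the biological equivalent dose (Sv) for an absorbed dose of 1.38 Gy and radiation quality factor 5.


H = D * Q
H = 1.38 * 5
H = 6.9000 Sv

6.9000


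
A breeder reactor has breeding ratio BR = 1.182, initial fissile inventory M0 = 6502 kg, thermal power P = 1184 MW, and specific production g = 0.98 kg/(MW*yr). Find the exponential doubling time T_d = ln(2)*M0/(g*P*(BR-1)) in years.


Breeding gain G = BR - 1 = 1.182 - 1 = 0.182
Fissile production rate = g * P * G = 0.98 * 1184 * 0.182 = 211.17824 kg/yr
T_d = ln(2) * M0 / (g * P * G)
T_d = ln(2) * 6502 / 211.17824 = 21.341 yr

21.341


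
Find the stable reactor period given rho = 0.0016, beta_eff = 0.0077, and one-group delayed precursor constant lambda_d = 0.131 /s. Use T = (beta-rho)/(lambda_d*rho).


T = (beta - rho) / (lambda_d * rho)
T = (0.0077 - 0.0016) / (0.131 * 0.0016)
T = 29.103 s

29.103


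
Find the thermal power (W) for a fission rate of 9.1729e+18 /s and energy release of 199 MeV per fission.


P = fission_rate * E_MeV * 1.602e-13
P = 9.1729e+18 * 199 * 1.602e-13
P = 2.9243e+08 W

2.9243e+08


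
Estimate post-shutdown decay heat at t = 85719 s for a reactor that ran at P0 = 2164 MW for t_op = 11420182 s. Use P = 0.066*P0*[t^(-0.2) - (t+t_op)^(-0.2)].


P/P0 = 0.066 * [t^(-0.2) - (t + t_op)^(-0.2)]
P/P0 = 0.066 * [85719^(-0.2) - (85719 + 11420182)^(-0.2)]
P/P0 = 0.066 * [0.1031299 - 0.03870935] = 0.004251756
P = 2164 * 0.004251756 = 9.2008 MW

9.2008


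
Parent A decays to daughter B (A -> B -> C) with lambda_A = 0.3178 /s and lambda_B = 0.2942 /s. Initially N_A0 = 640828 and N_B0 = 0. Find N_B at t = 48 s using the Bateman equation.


N_B(t) = lambda_A * N_A0 / (lambda_B - lambda_A) * [exp(-lambda_A*t) - exp(-lambda_B*t)]
exp(-0.3178*48) = 2.371910e-07; exp(-0.2942*48) = 7.363208e-07
N_B = 0.3178 * 640828 / (0.2942 - 0.3178) * (2.371910e-07 - 7.363208e-07)
N_B = 4.3072

4.3072


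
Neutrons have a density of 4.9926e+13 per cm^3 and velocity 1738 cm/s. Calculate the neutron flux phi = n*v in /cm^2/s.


phi = n * v
phi = 4.9926e+13 * 1738
phi = 8.6771e+16 /cm^2/s

8.6771e+16


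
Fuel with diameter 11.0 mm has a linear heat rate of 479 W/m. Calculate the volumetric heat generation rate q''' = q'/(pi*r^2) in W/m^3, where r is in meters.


r = D / 2 / 1000 = 11.0 / 2 / 1000 = 0.0055 m
q''' = q' / (pi * r^2)
q''' = 479 / (pi * 0.0055^2)
q''' = 5.0403e+06 W/m^3

5.0403e+06


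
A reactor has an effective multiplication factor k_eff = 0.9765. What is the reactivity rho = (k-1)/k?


rho = (k_eff - 1) / k_eff
rho = (0.9765 - 1) / 0.9765
rho = -0.024066

-0.024066


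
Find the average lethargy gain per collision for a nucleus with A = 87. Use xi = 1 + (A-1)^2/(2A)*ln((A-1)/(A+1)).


xi = 1 + (A-1)^2/(2A) * ln((A-1)/(A+1))
xi = 1 + (87-1)^2/(2*87) * ln((87-1)/(87 +1))
xi = 0.022813

0.022813


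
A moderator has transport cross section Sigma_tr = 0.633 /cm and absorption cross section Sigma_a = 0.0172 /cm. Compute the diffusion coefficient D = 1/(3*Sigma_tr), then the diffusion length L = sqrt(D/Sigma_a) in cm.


D = 1 / (3 * Sigma_tr) = 1 / (3 * 0.633) = 0.5265929 cm
L = sqrt(D / Sigma_a)
L = sqrt(0.5265929 / 0.0172)
L = 5.5332 cm

5.5332


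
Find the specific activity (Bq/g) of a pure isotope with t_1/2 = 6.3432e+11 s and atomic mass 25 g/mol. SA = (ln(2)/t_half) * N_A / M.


lambda = ln(2) / t_half = ln(2) / 6.3432e+11 = 1.092741e-12 /s
SA = lambda * N_A / M
SA = 1.092741e-12 * 6.022e23 / 25
SA = 2.6322e+10 Bq/g

2.6322e+10


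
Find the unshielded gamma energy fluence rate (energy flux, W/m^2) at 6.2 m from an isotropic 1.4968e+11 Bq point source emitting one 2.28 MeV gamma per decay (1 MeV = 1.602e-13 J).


psi = A * E * 1.602e-13 / (4*pi*r^2)
psi = 1.4968e+11 * 2.28 * 1.602e-13 / (4*pi*6.2^2)
psi = 1.1318e-04 W/m^2

1.1318e-04


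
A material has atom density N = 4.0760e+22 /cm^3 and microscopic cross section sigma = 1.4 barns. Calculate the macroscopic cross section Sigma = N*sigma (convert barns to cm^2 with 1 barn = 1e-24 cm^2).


Sigma = N * sigma_barns * 1e-24
Sigma = 4.0760e+22 * 1.4 * 1e-24
Sigma = 0.057064 /cm

0.057064
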